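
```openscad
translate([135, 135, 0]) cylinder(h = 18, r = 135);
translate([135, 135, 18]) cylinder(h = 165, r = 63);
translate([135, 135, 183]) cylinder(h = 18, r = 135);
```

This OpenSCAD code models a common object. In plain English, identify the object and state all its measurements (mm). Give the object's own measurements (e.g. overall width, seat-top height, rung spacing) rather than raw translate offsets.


A spool: two coaxial disc flanges of radius 135 mm and thickness 18 mm, joined by a core cylinder of radius 63 mm and height 165 mm. The lower flange rests on z = 0 and the three cylinders share a vertical axis.


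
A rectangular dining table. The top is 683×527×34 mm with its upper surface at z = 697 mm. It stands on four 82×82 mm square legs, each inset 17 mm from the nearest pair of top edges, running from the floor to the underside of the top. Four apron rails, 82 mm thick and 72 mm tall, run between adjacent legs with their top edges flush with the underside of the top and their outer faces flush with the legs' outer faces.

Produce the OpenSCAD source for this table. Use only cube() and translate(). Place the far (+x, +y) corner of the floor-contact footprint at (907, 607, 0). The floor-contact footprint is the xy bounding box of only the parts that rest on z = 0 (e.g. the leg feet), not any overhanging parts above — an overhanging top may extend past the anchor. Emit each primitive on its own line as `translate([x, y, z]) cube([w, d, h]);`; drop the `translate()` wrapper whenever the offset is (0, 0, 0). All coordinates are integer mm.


translate([241, 97, 663]) cube([683, 527, 34]);
translate([258, 114, 0]) cube([82, 82, 663]);
translate([825, 114, 0]) cube([82, 82, 663]);
translate([258, 525, 0]) cube([82, 82, 663]);
translate([825, 525, 0]) cube([82, 82, 663]);
translate([340, 114, 591]) cube([485, 82, 72]);
translate([340, 525, 591]) cube([485, 82, 72]);
translate([258, 196, 591]) cube([82, 329, 72]);
translate([825, 196, 591]) cube([82, 329, 72]);


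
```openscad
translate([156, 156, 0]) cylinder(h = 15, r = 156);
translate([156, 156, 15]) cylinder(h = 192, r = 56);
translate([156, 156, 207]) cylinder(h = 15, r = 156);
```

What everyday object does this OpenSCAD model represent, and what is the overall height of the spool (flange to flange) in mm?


A spool. The overall height is 222 mm.

Three coaxial cylinders, large–small–large — a spool. Two 15 mm flanges and a 192 mm core give 15 + 192 + 15 = 222 mm.


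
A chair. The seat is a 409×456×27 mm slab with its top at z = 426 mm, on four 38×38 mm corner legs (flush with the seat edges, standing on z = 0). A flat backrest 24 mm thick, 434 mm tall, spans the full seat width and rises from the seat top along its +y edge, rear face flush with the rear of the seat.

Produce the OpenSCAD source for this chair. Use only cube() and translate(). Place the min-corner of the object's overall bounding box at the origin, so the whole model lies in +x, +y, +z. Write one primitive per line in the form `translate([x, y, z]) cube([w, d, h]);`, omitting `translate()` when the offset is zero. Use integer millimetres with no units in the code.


// leg_h = 426 - 27 = 399
translate([0, 0, 399]) cube([409, 456, 27]);
cube([38, 38, 399]);
translate([371, 0, 0]) cube([38, 38, 399]);
translate([0, 418, 0]) cube([38, 38, 399]);
translate([371, 418, 0]) cube([38, 38, 399]);
translate([0, 432, 426]) cube([409, 24, 434]);


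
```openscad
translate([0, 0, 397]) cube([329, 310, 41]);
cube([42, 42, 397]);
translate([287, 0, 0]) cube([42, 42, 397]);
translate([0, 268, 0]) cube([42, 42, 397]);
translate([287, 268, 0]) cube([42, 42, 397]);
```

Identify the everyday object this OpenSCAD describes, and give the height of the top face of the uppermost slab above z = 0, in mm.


A stool. The seat height is 438 mm.

A 329×310×41 slab at z = 397 on four corner posts — a stool. The seat top is 397 + 41 = 438 mm.


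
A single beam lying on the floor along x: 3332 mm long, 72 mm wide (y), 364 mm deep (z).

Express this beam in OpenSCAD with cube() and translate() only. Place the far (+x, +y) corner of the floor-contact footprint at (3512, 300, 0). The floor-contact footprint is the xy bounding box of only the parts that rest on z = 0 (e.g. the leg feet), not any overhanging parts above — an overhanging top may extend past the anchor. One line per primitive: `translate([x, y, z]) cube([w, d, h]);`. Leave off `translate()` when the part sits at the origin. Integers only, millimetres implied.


translate([180, 228, 0]) cube([3332, 72, 364]);


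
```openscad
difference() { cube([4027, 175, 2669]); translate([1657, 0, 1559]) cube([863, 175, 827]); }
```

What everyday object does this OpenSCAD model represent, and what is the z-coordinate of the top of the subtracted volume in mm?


A wall with a window opening. The window head height is 2386 mm.

A wall with a rectangular opening subtracted — a window. Sill at z = 1559, opening 827 mm tall, so the head is at 1559 + 827 = 2386 mm.


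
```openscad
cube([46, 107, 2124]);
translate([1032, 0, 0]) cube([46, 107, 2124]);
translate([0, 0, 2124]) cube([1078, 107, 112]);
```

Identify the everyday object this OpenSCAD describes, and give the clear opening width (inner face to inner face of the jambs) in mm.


A door frame. The clear opening width is 986 mm.

Two 2124 mm tall posts with a header on top — a door frame. The left jamb is 46 mm wide at x = 0; the right jamb starts at x = 1032. The clear opening is 1032 − 46 = 986 mm.


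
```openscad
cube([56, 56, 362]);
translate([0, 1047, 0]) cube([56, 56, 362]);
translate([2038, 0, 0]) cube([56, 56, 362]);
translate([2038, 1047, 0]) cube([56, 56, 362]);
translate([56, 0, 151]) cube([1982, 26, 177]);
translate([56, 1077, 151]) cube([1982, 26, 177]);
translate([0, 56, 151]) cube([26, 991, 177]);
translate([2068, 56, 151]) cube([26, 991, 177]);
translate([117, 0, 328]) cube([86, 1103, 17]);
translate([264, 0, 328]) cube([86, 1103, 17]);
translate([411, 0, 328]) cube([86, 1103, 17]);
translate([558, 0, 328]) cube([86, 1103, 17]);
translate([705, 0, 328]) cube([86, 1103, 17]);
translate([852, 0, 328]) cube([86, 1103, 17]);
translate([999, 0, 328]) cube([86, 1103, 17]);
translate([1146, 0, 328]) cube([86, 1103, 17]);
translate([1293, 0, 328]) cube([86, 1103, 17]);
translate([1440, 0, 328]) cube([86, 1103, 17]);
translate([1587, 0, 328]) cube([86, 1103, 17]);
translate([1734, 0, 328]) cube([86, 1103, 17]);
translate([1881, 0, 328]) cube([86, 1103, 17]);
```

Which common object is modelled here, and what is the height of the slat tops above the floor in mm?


A bed frame. The slat-top height is 345 mm.

Four posts, four rails, and a row of slats — a bed frame. Slats sit on the rails at z = 151 + 177 = 328; with slat thickness 17, the top is 345 mm.


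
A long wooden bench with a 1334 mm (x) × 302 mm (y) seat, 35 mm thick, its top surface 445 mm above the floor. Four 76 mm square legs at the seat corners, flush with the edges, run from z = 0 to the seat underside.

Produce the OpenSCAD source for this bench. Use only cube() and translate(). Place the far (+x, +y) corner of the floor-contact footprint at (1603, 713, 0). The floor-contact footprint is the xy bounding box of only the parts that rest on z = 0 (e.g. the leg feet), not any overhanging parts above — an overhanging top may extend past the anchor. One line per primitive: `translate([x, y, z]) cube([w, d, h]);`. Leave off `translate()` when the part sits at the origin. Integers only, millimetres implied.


translate([269, 411, 410]) cube([1334, 302, 35]);
translate([269, 411, 0]) cube([76, 76, 410]);
translate([269, 637, 0]) cube([76, 76, 410]);
translate([1527, 411, 0]) cube([76, 76, 410]);
translate([1527, 637, 0]) cube([76, 76, 410]);


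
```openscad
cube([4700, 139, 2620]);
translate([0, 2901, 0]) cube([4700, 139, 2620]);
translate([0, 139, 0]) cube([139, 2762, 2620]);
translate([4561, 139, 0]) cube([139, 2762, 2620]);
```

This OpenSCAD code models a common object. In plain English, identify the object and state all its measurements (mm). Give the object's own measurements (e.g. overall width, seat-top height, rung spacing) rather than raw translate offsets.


The wall frame of a small rectangular building: four walls, each 2620 mm tall and 139 mm thick, enclosing a footprint 4700 mm (x) by 3040 mm (y) outside-to-outside, with no floor or roof. The front and back walls (the −y and +y sides) span the full width; the two side walls fit between them.


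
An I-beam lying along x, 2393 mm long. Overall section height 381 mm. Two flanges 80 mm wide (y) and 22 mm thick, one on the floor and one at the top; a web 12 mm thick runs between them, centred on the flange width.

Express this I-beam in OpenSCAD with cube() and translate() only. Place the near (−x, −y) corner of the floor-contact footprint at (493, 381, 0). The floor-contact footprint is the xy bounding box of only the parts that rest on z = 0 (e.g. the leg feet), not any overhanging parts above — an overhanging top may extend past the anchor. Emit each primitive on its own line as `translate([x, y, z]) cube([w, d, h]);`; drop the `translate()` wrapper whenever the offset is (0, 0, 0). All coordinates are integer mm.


translate([493, 381, 0]) cube([2393, 80, 22]);
translate([493, 415, 22]) cube([2393, 12, 337]);
translate([493, 381, 359]) cube([2393, 80, 22]);


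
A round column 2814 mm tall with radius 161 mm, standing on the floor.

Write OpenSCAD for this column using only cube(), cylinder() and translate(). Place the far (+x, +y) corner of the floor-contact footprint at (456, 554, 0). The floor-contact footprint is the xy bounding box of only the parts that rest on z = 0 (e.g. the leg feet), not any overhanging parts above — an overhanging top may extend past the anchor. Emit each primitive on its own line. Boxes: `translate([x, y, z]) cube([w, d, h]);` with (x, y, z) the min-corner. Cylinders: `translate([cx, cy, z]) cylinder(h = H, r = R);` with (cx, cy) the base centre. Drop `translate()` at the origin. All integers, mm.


translate([295, 393, 0]) cylinder(h = 2814, r = 161);


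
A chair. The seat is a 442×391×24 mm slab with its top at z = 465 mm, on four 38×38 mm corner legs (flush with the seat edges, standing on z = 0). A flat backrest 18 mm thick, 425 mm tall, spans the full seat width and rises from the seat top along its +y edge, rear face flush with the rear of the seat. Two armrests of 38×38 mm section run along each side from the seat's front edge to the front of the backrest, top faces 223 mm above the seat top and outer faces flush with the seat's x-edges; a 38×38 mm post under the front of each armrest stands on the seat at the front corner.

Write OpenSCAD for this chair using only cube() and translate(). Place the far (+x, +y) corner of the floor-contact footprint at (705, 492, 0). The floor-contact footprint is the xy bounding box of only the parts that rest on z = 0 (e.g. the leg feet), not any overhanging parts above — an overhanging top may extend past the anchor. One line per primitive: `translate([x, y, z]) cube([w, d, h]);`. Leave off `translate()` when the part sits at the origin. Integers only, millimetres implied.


translate([263, 101, 441]) cube([442, 391, 24]);
translate([263, 101, 0]) cube([38, 38, 441]);
translate([667, 101, 0]) cube([38, 38, 441]);
translate([263, 454, 0]) cube([38, 38, 441]);
translate([667, 454, 0]) cube([38, 38, 441]);
translate([263, 474, 465]) cube([442, 18, 425]);
translate([263, 101, 650]) cube([38, 373, 38]);
translate([667, 101, 650]) cube([38, 373, 38]);
translate([263, 101, 465]) cube([38, 38, 185]);
translate([667, 101, 465]) cube([38, 38, 185]);


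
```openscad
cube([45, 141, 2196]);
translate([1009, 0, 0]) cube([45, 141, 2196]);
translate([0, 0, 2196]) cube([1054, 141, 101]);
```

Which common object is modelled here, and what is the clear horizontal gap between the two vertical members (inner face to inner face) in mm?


A door frame. The clear opening width is 964 mm.

Two 2196 mm tall posts with a header on top — a door frame. The left jamb is 45 mm wide at x = 0; the right jamb starts at x = 1009. The clear opening is 1009 − 45 = 964 mm.


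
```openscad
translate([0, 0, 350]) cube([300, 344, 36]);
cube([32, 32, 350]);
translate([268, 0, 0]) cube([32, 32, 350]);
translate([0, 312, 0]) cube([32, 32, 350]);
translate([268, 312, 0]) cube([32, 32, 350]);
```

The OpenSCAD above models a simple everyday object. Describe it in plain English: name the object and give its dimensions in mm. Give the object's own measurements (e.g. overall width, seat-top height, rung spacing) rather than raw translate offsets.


A four-legged stool. The seat is a 300×344×36 mm slab whose top surface is at z = 386 mm; four square legs, each 32×32 mm in cross-section, run from the floor (z = 0) to the underside of the seat, each flush with a corner of the seat.


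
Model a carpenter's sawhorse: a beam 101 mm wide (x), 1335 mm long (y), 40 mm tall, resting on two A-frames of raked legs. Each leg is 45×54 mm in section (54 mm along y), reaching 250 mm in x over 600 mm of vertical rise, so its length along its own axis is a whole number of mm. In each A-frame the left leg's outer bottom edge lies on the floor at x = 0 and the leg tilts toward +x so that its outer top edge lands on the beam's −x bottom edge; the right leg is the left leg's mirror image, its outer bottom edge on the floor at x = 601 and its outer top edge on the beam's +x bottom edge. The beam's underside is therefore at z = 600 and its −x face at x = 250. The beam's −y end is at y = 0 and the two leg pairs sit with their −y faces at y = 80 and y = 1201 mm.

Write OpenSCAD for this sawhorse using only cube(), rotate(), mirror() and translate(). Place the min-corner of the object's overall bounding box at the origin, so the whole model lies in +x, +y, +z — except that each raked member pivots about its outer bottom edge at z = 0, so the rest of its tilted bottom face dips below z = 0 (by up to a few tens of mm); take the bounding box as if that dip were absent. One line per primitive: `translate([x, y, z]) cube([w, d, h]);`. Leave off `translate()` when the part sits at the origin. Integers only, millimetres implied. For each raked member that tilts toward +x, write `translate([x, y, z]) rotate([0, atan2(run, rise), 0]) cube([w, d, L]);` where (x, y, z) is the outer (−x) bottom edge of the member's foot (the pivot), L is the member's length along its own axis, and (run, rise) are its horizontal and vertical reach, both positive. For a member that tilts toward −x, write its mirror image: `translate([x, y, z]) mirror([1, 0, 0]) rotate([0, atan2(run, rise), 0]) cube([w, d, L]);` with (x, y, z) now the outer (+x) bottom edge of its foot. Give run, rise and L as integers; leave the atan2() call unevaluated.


translate([250, 0, 600]) cube([101, 1335, 40]);
translate([0, 80, 0]) rotate([0, atan2(250, 600), 0]) cube([45, 54, 650]);
translate([601, 80, 0]) mirror([1, 0, 0]) rotate([0, atan2(250, 600), 0]) cube([45, 54, 650]);
translate([0, 1201, 0]) rotate([0, atan2(250, 600), 0]) cube([45, 54, 650]);
translate([601, 1201, 0]) mirror([1, 0, 0]) rotate([0, atan2(250, 600), 0]) cube([45, 54, 650]);


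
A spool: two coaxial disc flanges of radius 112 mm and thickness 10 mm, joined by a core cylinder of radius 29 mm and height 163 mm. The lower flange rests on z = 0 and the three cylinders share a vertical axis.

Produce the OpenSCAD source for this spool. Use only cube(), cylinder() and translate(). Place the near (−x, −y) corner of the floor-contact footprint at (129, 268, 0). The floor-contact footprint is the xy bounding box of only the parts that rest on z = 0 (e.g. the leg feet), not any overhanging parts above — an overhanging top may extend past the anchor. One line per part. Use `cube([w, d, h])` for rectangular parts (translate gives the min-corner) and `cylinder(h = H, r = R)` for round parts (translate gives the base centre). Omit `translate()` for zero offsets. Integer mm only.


translate([241, 380, 0]) cylinder(h = 10, r = 112);
translate([241, 380, 10]) cylinder(h = 163, r = 29);
translate([241, 380, 173]) cylinder(h = 10, r = 112);


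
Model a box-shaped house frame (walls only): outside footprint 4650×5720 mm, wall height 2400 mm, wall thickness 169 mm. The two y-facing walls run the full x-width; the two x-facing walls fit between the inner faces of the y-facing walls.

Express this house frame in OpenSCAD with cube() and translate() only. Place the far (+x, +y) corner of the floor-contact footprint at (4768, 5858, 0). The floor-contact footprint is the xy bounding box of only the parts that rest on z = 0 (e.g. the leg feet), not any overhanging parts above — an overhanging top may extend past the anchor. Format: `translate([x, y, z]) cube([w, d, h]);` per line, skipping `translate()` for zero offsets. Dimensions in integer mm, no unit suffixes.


translate([118, 138, 0]) cube([4650, 169, 2400]);
translate([118, 5689, 0]) cube([4650, 169, 2400]);
translate([118, 307, 0]) cube([169, 5382, 2400]);
translate([4599, 307, 0]) cube([169, 5382, 2400]);


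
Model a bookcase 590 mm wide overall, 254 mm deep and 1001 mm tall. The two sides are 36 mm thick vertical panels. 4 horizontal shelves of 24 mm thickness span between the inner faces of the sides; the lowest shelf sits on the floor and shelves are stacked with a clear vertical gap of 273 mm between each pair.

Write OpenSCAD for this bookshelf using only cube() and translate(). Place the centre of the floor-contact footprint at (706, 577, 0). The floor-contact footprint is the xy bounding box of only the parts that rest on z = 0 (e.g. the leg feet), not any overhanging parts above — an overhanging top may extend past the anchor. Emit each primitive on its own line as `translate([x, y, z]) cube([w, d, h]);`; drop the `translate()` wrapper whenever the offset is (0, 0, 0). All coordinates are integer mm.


translate([411, 450, 0]) cube([36, 254, 1001]);
translate([965, 450, 0]) cube([36, 254, 1001]);
translate([447, 450, 0]) cube([518, 254, 24]);
translate([447, 450, 297]) cube([518, 254, 24]);
translate([447, 450, 594]) cube([518, 254, 24]);
translate([447, 450, 891]) cube([518, 254, 24]);


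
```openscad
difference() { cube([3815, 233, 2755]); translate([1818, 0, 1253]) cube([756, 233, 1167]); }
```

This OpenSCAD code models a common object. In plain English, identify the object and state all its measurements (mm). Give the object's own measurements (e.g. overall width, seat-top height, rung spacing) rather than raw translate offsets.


A wall 3815 mm long (x), 233 mm thick (y), 2755 mm tall, with a rectangular window opening cut through it. The opening is 756 mm wide and 1167 mm tall; its sill is at z = 1253 mm and its near (−x) edge is 1818 mm from the wall's −x end. The opening passes through the full wall thickness.


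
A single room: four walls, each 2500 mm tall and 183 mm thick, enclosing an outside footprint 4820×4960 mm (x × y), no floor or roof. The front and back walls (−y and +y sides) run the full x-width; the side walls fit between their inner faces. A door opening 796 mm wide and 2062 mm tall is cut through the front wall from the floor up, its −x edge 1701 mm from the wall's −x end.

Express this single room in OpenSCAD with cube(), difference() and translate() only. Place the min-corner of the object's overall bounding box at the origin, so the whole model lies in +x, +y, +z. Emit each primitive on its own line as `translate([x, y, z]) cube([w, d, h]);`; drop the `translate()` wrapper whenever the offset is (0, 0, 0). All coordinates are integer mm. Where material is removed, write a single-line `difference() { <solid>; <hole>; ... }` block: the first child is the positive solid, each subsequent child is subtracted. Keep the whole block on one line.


difference() { cube([4820, 183, 2500]); translate([1701, 0, 0]) cube([796, 183, 2062]); }
translate([0, 4777, 0]) cube([4820, 183, 2500]);
translate([0, 183, 0]) cube([183, 4594, 2500]);
translate([4637, 183, 0]) cube([183, 4594, 2500]);


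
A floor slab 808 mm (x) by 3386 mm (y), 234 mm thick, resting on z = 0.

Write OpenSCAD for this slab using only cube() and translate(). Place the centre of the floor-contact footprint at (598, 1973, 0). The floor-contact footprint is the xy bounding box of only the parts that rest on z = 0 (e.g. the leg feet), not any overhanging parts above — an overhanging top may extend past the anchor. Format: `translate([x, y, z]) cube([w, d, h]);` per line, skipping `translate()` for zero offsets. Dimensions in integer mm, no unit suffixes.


translate([194, 280, 0]) cube([808, 3386, 234]);


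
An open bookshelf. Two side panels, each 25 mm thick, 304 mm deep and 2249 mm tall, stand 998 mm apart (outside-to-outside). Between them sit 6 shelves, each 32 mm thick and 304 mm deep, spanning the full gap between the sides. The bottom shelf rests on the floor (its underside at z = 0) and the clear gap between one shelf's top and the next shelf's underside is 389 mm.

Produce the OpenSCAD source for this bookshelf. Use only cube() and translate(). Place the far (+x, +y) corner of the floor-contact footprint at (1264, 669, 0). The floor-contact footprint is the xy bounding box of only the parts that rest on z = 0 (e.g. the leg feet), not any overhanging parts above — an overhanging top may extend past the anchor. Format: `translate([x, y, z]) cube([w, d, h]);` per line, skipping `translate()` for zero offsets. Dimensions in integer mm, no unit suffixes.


translate([266, 365, 0]) cube([25, 304, 2249]);
translate([1239, 365, 0]) cube([25, 304, 2249]);
translate([291, 365, 0]) cube([948, 304, 32]);
translate([291, 365, 421]) cube([948, 304, 32]);
translate([291, 365, 842]) cube([948, 304, 32]);
translate([291, 365, 1263]) cube([948, 304, 32]);
translate([291, 365, 1684]) cube([948, 304, 32]);
translate([291, 365, 2105]) cube([948, 304, 32]);


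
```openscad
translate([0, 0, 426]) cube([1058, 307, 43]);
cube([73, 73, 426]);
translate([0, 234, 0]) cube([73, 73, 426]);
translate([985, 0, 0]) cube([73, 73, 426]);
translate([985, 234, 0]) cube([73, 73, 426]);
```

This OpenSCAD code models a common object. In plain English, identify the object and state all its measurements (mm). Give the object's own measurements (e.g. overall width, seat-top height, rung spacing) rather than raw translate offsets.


A long wooden bench with a 1058 mm (x) × 307 mm (y) seat, 43 mm thick, its top surface 469 mm above the floor. Four 73 mm square legs at the seat corners, flush with the edges, run from z = 0 to the seat underside.


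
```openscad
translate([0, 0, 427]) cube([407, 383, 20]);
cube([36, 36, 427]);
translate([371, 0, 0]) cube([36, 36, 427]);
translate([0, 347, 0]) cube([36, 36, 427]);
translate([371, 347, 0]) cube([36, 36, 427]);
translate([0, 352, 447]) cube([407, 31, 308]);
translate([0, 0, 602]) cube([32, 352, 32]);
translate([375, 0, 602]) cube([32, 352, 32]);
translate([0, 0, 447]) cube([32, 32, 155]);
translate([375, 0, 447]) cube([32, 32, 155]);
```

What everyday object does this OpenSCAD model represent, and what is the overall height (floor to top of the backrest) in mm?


A chair. The overall height is 755 mm.

A slab on four corner posts with a tall panel at the back — a chair. The seat slab sits at z = 427 with thickness 20, and the 308 mm backrest starts at the seat top, so the overall height is 427 + 20 + 308 = 755 mm.


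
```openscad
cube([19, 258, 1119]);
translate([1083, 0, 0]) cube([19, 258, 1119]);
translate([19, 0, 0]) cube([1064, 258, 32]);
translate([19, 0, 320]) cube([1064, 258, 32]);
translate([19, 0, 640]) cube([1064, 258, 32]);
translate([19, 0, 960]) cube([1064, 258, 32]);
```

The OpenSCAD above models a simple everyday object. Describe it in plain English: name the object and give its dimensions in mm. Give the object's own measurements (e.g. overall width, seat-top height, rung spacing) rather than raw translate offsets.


An open bookshelf. Two side panels, each 19 mm thick, 258 mm deep and 1119 mm tall, stand 1102 mm apart (outside-to-outside). Between them sit 4 shelves, each 32 mm thick and 258 mm deep, spanning the full gap between the sides. The bottom shelf rests on the floor (its underside at z = 0) and the clear gap between one shelf's top and the next shelf's underside is 288 mm.


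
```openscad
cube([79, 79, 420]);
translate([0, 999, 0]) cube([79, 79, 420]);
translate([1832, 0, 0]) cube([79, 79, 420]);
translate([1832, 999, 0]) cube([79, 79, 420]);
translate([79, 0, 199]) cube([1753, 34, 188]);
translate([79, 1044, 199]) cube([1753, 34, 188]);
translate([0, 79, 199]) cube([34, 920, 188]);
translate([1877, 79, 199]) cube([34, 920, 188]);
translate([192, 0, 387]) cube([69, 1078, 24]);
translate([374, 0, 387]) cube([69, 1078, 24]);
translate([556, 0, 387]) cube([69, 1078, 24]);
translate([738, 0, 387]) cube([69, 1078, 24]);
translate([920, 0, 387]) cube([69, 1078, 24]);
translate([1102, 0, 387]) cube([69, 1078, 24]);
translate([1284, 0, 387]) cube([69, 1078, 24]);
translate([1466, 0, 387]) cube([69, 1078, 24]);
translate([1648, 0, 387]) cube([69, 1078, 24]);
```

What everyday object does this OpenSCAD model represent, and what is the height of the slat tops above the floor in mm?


A bed frame. The slat-top height is 411 mm.

Four posts, four rails, and a row of slats — a bed frame. Slats sit on the rails at z = 199 + 188 = 387; with slat thickness 24, the top is 411 mm.


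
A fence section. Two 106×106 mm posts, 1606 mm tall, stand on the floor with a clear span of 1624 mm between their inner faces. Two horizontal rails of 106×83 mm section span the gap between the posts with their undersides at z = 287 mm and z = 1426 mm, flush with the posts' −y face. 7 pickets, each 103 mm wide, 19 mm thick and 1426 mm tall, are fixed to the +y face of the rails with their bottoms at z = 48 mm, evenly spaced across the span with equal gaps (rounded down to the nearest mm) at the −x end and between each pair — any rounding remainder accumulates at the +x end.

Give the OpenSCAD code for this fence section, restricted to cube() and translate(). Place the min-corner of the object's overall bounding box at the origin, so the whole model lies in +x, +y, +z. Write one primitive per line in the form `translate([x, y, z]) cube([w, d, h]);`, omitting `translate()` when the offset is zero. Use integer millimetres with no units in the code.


cube([106, 106, 1606]);
translate([1730, 0, 0]) cube([106, 106, 1606]);
translate([106, 0, 287]) cube([1624, 106, 83]);
translate([106, 0, 1426]) cube([1624, 106, 83]);
translate([218, 106, 48]) cube([103, 19, 1426]);
translate([433, 106, 48]) cube([103, 19, 1426]);
translate([648, 106, 48]) cube([103, 19, 1426]);
translate([863, 106, 48]) cube([103, 19, 1426]);
translate([1078, 106, 48]) cube([103, 19, 1426]);
translate([1293, 106, 48]) cube([103, 19, 1426]);
translate([1508, 106, 48]) cube([103, 19, 1426]);


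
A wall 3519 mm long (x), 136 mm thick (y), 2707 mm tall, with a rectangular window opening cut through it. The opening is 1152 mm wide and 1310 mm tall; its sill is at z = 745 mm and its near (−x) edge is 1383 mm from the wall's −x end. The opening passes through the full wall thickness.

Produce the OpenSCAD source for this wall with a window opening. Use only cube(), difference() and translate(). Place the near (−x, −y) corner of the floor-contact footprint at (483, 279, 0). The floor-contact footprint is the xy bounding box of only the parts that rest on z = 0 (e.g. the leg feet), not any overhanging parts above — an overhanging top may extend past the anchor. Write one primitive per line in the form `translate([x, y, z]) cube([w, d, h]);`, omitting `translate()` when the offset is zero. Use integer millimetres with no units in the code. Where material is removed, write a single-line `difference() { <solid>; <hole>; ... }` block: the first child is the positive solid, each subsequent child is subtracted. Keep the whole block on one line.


difference() { translate([483, 279, 0]) cube([3519, 136, 2707]); translate([1866, 279, 745]) cube([1152, 136, 1310]); }


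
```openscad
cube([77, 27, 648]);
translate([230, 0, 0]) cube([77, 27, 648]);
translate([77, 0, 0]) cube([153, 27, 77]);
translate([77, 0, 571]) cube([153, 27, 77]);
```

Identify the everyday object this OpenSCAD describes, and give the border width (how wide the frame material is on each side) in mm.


A picture frame. The border width is 77 mm.

Four thin pieces enclosing a rectangular opening — a picture frame. The two full-height stiles are 648 mm tall; the top rail sits at z = 571 and is 77 mm tall, so the border above the opening is 648 − 571 = 77 mm, matching the stile x-width.


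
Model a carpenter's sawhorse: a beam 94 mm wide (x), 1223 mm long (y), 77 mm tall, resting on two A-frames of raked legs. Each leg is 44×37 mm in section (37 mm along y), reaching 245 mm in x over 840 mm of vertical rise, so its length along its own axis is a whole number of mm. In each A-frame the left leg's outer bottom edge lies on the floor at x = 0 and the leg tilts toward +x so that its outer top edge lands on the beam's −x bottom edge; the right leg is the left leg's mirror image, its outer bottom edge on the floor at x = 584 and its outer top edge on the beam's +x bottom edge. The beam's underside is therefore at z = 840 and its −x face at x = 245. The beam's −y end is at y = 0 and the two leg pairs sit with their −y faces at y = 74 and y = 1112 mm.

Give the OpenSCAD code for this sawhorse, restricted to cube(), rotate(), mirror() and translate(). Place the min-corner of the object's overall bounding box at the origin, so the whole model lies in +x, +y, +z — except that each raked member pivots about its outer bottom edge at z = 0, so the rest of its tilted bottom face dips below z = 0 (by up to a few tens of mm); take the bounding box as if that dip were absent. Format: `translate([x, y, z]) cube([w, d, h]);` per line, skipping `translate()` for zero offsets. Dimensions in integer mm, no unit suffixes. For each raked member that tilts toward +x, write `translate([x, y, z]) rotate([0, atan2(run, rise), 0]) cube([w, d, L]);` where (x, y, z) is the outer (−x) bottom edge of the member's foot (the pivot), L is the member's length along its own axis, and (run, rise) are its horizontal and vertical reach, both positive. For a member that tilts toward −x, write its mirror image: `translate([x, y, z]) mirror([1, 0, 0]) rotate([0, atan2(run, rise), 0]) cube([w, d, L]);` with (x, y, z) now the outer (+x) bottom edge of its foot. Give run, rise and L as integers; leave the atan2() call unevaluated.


translate([245, 0, 840]) cube([94, 1223, 77]);
translate([0, 74, 0]) rotate([0, atan2(245, 840), 0]) cube([44, 37, 875]);
translate([584, 74, 0]) mirror([1, 0, 0]) rotate([0, atan2(245, 840), 0]) cube([44, 37, 875]);
translate([0, 1112, 0]) rotate([0, atan2(245, 840), 0]) cube([44, 37, 875]);
translate([584, 1112, 0]) mirror([1, 0, 0]) rotate([0, atan2(245, 840), 0]) cube([44, 37, 875]);


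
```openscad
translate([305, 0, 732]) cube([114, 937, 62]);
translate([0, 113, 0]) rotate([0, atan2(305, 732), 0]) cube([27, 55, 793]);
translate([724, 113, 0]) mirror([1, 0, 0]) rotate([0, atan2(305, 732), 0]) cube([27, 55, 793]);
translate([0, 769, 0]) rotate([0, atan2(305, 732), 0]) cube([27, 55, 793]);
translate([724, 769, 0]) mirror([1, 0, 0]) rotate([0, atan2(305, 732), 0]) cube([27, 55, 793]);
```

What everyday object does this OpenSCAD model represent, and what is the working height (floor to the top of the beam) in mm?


A sawhorse. The overall height is 794 mm.

A beam across two mirrored pairs of raked legs — a sawhorse. The beam's underside is at z = 732 (matching the legs' vertical rise in atan2(305, 732)) and the beam is 62 mm tall, so its top is at 732 + 62 = 794 mm. The raked legs top out at the beam's underside, so that is the highest point.


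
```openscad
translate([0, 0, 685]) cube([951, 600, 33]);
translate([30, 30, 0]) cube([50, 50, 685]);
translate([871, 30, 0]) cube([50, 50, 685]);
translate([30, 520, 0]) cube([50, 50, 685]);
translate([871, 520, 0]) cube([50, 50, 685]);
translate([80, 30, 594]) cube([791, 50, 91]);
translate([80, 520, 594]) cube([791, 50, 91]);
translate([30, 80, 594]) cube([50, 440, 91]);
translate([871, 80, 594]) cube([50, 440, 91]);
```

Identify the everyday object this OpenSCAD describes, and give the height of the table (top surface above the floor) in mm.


A table. The table height is 718 mm.

A 951×600×33 slab sits at z = 685 on four 50 mm square posts — a table. The top surface is at 685 + 33 = 718 mm.


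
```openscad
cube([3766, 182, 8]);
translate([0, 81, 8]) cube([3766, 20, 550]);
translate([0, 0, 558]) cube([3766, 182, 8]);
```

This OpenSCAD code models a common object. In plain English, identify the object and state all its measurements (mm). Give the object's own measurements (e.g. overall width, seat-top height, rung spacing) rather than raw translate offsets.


An I-beam lying along x, 3766 mm long. Overall section height 566 mm. Two flanges 182 mm wide (y) and 8 mm thick, one on the floor and one at the top; a web 20 mm thick runs between them, centred on the flange width.


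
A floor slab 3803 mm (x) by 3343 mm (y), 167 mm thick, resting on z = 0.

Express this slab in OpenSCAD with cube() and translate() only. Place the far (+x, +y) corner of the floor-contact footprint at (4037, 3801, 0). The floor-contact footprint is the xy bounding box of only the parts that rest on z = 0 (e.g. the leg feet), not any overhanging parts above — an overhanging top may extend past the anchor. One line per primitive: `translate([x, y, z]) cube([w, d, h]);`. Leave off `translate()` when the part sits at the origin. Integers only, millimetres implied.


translate([234, 458, 0]) cube([3803, 3343, 167]);


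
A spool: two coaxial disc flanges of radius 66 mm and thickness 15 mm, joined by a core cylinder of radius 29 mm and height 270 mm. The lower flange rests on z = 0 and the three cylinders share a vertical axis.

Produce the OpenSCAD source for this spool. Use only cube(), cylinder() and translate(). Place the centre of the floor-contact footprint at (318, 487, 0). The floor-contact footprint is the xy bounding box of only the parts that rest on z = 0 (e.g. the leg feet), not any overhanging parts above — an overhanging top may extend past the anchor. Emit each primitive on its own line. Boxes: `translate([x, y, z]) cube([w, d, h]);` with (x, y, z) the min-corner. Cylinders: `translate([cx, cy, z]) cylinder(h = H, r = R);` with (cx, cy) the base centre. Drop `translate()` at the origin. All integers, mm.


translate([318, 487, 0]) cylinder(h = 15, r = 66);
translate([318, 487, 15]) cylinder(h = 270, r = 29);
translate([318, 487, 285]) cylinder(h = 15, r = 66);


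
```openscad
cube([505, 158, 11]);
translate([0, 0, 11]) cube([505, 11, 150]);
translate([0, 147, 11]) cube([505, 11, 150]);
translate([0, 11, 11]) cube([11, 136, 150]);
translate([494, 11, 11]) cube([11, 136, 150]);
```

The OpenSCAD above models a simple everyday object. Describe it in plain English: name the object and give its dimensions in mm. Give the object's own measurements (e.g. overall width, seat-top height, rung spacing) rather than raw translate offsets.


An open-topped rectangular box: outside dimensions 505×158×161 mm, with a uniform wall and base thickness of 11 mm. The base is a full 505×158 slab on the floor; four walls sit on top of the base. The front and back walls (the −y and +y sides) span the full width; the two side walls fit between them.


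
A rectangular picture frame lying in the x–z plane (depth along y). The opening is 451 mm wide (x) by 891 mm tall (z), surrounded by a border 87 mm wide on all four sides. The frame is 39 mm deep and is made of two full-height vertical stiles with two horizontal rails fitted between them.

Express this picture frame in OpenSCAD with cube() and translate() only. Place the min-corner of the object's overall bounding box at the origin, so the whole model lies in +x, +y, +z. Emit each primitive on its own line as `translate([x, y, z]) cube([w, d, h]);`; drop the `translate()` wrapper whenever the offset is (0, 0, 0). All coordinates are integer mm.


cube([87, 39, 1065]);
translate([538, 0, 0]) cube([87, 39, 1065]);
translate([87, 0, 0]) cube([451, 39, 87]);
translate([87, 0, 978]) cube([451, 39, 87]);


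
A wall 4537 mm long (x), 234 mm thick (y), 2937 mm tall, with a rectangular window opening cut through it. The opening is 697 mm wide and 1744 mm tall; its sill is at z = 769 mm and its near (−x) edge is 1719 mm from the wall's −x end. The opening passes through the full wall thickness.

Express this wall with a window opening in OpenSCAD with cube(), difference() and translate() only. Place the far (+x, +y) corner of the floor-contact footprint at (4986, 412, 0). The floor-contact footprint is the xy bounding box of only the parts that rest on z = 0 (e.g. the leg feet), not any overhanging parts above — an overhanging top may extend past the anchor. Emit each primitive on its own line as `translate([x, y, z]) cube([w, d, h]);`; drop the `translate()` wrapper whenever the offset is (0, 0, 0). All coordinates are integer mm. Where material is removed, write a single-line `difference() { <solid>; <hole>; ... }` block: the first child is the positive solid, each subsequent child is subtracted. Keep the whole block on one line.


difference() { translate([449, 178, 0]) cube([4537, 234, 2937]); translate([2168, 178, 769]) cube([697, 234, 1744]); }


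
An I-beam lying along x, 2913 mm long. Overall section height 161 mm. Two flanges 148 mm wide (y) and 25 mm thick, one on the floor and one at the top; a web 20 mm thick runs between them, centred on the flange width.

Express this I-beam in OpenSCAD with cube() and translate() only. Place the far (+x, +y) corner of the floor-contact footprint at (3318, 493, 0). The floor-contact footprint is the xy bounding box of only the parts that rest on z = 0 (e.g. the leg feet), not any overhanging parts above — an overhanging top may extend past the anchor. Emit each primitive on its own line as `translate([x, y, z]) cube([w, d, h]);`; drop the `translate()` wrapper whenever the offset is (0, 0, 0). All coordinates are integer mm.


translate([405, 345, 0]) cube([2913, 148, 25]);
translate([405, 409, 25]) cube([2913, 20, 111]);
translate([405, 345, 136]) cube([2913, 148, 25]);


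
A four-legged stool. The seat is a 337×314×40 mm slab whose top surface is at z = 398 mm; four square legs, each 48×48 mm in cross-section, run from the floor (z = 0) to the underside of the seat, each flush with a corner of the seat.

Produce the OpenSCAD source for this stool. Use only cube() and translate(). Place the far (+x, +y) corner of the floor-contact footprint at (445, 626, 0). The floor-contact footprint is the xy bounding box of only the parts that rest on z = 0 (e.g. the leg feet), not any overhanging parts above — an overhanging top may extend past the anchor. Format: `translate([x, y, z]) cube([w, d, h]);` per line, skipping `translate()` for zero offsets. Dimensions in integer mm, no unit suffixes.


// leg_h = 398 - 40 = 358
translate([108, 312, 358]) cube([337, 314, 40]);
translate([108, 312, 0]) cube([48, 48, 358]);
translate([397, 312, 0]) cube([48, 48, 358]);
translate([108, 578, 0]) cube([48, 48, 358]);
translate([397, 578, 0]) cube([48, 48, 358]);


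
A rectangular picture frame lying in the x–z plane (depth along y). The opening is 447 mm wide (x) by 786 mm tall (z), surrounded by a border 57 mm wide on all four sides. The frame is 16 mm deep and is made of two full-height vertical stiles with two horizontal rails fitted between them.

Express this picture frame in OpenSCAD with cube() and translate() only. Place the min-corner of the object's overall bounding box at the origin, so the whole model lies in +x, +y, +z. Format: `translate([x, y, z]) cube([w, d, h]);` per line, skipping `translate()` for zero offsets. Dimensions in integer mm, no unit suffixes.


cube([57, 16, 900]);
translate([504, 0, 0]) cube([57, 16, 900]);
translate([57, 0, 0]) cube([447, 16, 57]);
translate([57, 0, 843]) cube([447, 16, 57]);
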